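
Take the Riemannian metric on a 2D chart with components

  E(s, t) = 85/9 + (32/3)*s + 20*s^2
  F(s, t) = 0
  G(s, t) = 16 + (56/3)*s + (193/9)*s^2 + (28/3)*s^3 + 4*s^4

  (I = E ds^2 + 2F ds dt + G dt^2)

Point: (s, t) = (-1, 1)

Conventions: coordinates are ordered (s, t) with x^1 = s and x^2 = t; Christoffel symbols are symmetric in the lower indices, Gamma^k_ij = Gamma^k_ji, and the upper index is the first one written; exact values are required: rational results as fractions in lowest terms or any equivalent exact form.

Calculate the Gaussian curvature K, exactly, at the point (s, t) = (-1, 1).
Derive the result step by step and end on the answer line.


E = 169/9, F = 0, G = 121/9, EG - F^2 = 20449/81 at the point
E_s = -88/3, E_t = 0, F_s = 0, F_t = 0, G_s = -110/9, G_t = 0
E_tt = 0, F_st = 0, G_ss = 314/9
Compute both Brioschi determinants and normalise by (EG - F^2)^2.
M1 = [[-E_tt/2 + F_st - G_ss/2, E_s/2, F_s - E_t/2], [F_t - G_s/2, E, F], [G_t/2, F, G]] = [[-157/9, -44/3, 0], [55/9, 169/9, 0], [0, 0, 121/9]]; det M1 = -2332033/729
M2 = [[0, E_t/2, G_s/2], [E_t/2, E, F], [G_s/2, F, G]] = [[0, 0, -55/9], [0, 169/9, 0], [-55/9, 0, 121/9]]; det M2 = -511225/729
det M1 - det M2 = -202312/81; K = -202312/81 / (20449/81)^2 = -12312/314171

Answer: K = -12312/314171


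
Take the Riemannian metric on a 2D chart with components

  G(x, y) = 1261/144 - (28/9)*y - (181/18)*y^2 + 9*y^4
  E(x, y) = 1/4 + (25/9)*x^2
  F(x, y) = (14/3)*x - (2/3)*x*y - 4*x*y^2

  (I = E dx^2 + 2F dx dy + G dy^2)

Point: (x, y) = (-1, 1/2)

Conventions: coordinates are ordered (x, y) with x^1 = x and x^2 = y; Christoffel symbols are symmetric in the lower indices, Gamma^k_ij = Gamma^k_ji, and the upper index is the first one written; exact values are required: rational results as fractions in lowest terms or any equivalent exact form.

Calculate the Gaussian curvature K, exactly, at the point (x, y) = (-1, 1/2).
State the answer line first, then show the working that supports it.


Answer: K = -52128/474721

E = 109/36, F = -10/3, G = 21/4, EG - F^2 = 689/144 at the point
E_x = -50/9, E_y = 0, F_x = 10/3, F_y = 14/3, G_x = 0, G_y = -26/3
E_yy = 0, F_xy = -14/3, G_xx = 0
K follows from Brioschi's formula, (det M1 - det M2)/(EG - F^2)^2.
M1 = [[-E_yy/2 + F_xy - G_xx/2, E_x/2, F_x - E_y/2], [F_y - G_x/2, E, F], [G_y/2, F, G]] = [[-14/3, -25/9, 10/3], [14/3, 109/36, -10/3], [-13/3, -10/3, 21/4]]; det M1 = -181/72
M2 = [[0, E_y/2, G_x/2], [E_y/2, E, F], [G_x/2, F, G]] = [[0, 0, 0], [0, 109/36, -10/3], [0, -10/3, 21/4]]; det M2 = 0
det M1 - det M2 = -181/72; K = -181/72 / (689/144)^2 = -52128/474721


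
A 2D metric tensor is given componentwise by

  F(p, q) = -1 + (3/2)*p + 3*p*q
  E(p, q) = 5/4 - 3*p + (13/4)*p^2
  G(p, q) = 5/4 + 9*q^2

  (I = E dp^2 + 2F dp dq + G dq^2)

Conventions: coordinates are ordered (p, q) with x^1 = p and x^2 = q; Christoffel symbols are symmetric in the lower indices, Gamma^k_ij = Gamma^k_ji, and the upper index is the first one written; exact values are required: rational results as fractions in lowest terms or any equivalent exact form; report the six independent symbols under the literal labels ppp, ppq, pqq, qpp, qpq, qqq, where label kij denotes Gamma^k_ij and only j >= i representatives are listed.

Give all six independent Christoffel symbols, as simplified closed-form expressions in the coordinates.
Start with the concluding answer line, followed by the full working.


Answer: Gamma_ppp = (324*p*q^2 - 144*p*q + 29*p - 216*q^2 + 48*q - 6)/(324*p^2*q^2 - 144*p^2*q + 29*p^2 - 432*p*q^2 + 96*p*q - 12*p + 180*q^2 + 9), Gamma_ppq = 0, Gamma_pqq = (-216*p*q + 60*p + 144*q)/(324*p^2*q^2 - 144*p^2*q + 29*p^2 - 432*p*q^2 + 96*p*q - 12*p + 180*q^2 + 9), Gamma_qpp = (-72*p*q + 16*p + 60*q + 6)/(324*p^2*q^2 - 144*p^2*q + 29*p^2 - 432*p*q^2 + 96*p*q - 12*p + 180*q^2 + 9), Gamma_qpq = 0, Gamma_qqq = (324*p^2*q - 72*p^2 - 432*p*q + 48*p + 180*q)/(324*p^2*q^2 - 144*p^2*q + 29*p^2 - 432*p*q^2 + 96*p*q - 12*p + 180*q^2 + 9)

E = 5/4 - 3*p + (13/4)*p^2; F = -1 + (3/2)*p + 3*p*q; G = 5/4 + 9*q^2
Gamma^k_ij = (1/2) g^{kl} (d_i g_jl + d_j g_il - d_l g_ij), with g^inv = (1/(EG-F^2)) [[G, -F], [-F, E]]
first partials: E_p = -3 + (13/2)*p, E_q = 0, F_p = 3/2 + 3*q, F_q = 3*p, G_p = 0, G_q = 18*q
D = EG - F^2 = 9/16 - (3/4)*p + (45/4)*q^2 + 6*p*q + (29/16)*p^2 - 27*p*q^2 - 9*p^2*q + (81/4)*p^2*q^2
expanded: Gamma^p_pp = (G E_p - 2F F_p + F E_q)/(2D), Gamma^p_pq = (G E_q - F G_p)/(2D), Gamma^p_qq = (2G F_q - G G_p - F G_q)/(2D), Gamma^q_pp = (2E F_p - E E_q - F E_p)/(2D), Gamma^q_pq = (E G_p - F E_q)/(2D), Gamma^q_qq = (E G_q - 2F F_q + F G_p)/(2D); substitute and cancel common factors


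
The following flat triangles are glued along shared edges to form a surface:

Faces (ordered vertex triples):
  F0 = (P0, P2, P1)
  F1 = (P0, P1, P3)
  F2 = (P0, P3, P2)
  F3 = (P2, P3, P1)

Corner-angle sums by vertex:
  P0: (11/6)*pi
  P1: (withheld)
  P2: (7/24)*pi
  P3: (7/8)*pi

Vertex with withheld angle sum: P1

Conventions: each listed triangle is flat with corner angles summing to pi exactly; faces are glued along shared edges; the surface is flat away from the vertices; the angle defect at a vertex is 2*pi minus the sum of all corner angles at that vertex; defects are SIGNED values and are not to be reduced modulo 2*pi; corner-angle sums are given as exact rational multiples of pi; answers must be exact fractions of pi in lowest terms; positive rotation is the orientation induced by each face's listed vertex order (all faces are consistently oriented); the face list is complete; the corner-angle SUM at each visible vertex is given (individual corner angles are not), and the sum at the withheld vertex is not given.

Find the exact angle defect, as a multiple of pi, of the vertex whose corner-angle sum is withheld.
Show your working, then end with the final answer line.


V = 4, E = 6, F = 4; chi = V - E + F = 2
Gauss-Bonnet: total defect = 2*pi*chi = 4*pi; visible defects sum to 3*pi

Answer: defect(P1) = pi


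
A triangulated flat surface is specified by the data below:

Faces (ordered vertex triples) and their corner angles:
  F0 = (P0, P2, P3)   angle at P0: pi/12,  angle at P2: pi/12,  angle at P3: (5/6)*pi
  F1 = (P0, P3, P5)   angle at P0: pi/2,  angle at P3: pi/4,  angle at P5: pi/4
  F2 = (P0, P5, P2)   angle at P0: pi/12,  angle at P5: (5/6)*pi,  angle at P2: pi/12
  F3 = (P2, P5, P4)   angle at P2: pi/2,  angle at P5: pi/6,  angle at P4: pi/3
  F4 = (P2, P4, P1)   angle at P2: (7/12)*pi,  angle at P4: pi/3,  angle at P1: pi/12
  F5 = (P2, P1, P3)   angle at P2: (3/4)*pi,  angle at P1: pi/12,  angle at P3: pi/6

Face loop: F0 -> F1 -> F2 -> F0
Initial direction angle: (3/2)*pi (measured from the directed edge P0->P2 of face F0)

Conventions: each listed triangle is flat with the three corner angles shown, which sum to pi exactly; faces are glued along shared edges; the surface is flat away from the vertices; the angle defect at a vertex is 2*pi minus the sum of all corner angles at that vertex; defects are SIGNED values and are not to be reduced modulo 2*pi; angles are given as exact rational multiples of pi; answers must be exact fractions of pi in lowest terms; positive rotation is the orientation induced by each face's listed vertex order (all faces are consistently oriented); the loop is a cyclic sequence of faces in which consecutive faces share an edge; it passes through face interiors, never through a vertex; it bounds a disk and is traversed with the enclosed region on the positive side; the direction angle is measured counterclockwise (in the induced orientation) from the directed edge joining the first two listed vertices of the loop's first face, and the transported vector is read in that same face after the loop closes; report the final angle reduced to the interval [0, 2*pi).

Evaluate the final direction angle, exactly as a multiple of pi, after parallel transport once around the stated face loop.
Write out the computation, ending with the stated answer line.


enclosed vertex P0: corner angles sum to (2/3)*pi, defect = 2*pi - (2/3)*pi = (4/3)*pi
final direction = starting direction + enclosed defect total, reduced mod 2*pi (induced orientation)
final angle = (3/2)*pi + (4/3)*pi = (5/6)*pi (mod 2*pi)

Answer: final direction angle = (5/6)*pi


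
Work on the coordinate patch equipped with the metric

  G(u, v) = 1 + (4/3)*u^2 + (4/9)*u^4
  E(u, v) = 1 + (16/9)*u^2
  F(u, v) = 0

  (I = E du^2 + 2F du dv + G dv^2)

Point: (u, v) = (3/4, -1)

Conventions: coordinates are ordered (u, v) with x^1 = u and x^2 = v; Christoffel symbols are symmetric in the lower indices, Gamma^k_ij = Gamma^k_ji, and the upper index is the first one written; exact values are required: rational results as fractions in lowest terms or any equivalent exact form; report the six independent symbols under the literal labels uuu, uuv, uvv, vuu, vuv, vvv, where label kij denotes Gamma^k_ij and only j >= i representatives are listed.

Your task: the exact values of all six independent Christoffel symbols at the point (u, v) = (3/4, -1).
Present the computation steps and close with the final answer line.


E = 2, F = 0, G = 121/64 at the point
E_u = 8/3, E_v = 0, F_u = 0, F_v = 0, G_u = 11/4, G_v = 0
EG - F^2 = 121/32;  g^inv = (32/121) * [[121/64, 0], [0, 2]]
first-kind symbols [ij,l] = (1/2)(d_i g_jl + d_j g_il - d_l g_ij): [uu,u] = E_u/2 = 4/3, [uu,v] = F_u - E_v/2 = 0, [uv,u] = E_v/2 = 0, [uv,v] = G_u/2 = 11/8, [vv,u] = F_v - G_u/2 = -11/8, [vv,v] = G_v/2 = 0
Gamma^u_ij = (G*[ij,u] - F*[ij,v])/(EG - F^2), Gamma^v_ij = (E*[ij,v] - F*[ij,u])/(EG - F^2)

Answer: Gamma_uuu = 2/3, Gamma_uuv = 0, Gamma_uvv = -11/16, Gamma_vuu = 0, Gamma_vuv = 8/11, Gamma_vvv = 0


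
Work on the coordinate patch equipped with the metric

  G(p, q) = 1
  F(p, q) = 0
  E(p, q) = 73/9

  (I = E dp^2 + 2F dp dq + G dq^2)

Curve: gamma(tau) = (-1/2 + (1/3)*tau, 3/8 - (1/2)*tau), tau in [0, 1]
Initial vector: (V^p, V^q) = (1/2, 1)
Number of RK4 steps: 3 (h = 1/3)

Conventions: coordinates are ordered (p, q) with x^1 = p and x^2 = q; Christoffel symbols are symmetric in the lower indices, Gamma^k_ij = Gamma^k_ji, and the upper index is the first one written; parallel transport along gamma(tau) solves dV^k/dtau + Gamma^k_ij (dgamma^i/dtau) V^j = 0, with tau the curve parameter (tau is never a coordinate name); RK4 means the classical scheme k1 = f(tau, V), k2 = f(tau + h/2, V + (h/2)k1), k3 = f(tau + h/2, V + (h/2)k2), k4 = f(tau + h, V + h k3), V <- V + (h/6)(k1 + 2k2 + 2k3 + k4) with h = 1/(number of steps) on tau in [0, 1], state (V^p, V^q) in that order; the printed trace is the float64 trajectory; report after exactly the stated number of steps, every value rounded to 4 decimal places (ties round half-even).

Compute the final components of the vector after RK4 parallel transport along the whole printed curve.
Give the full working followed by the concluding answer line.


gamma'(tau) = (1/3, -1/2); f(tau, V)^k = -Gamma^k_ij(gamma(tau)) gamma'^i(tau) V^j; h = 1/3; intermediate values shown to 6 dp
curve data and Christoffel symbols at the stage parameters:
  tau = 0.000000: gamma = (-0.500000, 0.375000), gamma' = (0.333333, -0.500000); Gamma_ppp = 0.000000, Gamma_ppq = 0.000000, Gamma_pqq = 0.000000, Gamma_qpp = 0.000000, Gamma_qpq = 0.000000, Gamma_qqq = 0.000000
  tau = 0.166667: gamma = (-0.444444, 0.291667), gamma' = (0.333333, -0.500000); Gamma_ppp = 0.000000, Gamma_ppq = 0.000000, Gamma_pqq = 0.000000, Gamma_qpp = 0.000000, Gamma_qpq = 0.000000, Gamma_qqq = 0.000000
  tau = 0.333333: gamma = (-0.388889, 0.208333), gamma' = (0.333333, -0.500000); Gamma_ppp = 0.000000, Gamma_ppq = 0.000000, Gamma_pqq = 0.000000, Gamma_qpp = 0.000000, Gamma_qpq = 0.000000, Gamma_qqq = 0.000000
  tau = 0.500000: gamma = (-0.333333, 0.125000), gamma' = (0.333333, -0.500000); Gamma_ppp = 0.000000, Gamma_ppq = 0.000000, Gamma_pqq = 0.000000, Gamma_qpp = 0.000000, Gamma_qpq = 0.000000, Gamma_qqq = 0.000000
  tau = 0.666667: gamma = (-0.277778, 0.041667), gamma' = (0.333333, -0.500000); Gamma_ppp = 0.000000, Gamma_ppq = 0.000000, Gamma_pqq = 0.000000, Gamma_qpp = 0.000000, Gamma_qpq = 0.000000, Gamma_qqq = 0.000000
  tau = 0.833333: gamma = (-0.222222, -0.041667), gamma' = (0.333333, -0.500000); Gamma_ppp = 0.000000, Gamma_ppq = 0.000000, Gamma_pqq = 0.000000, Gamma_qpp = 0.000000, Gamma_qpq = 0.000000, Gamma_qqq = 0.000000
  tau = 1.000000: gamma = (-0.166667, -0.125000), gamma' = (0.333333, -0.500000); Gamma_ppp = 0.000000, Gamma_ppq = 0.000000, Gamma_pqq = 0.000000, Gamma_qpp = 0.000000, Gamma_qpq = 0.000000, Gamma_qqq = 0.000000
step 0: V^p = 0.5000, V^q = 1.0000
step 1: k1 = (0.000000, 0.000000), k2 = (0.000000, 0.000000), k3 = (0.000000, 0.000000), k4 = (0.000000, 0.000000); V <- V + (h/6)(k1 + 2k2 + 2k3 + k4): V^p = 0.5000, V^q = 1.0000
step 2: k1 = (0.000000, 0.000000), k2 = (0.000000, 0.000000), k3 = (0.000000, 0.000000), k4 = (0.000000, 0.000000); V <- V + (h/6)(k1 + 2k2 + 2k3 + k4): V^p = 0.5000, V^q = 1.0000
step 3: k1 = (0.000000, 0.000000), k2 = (0.000000, 0.000000), k3 = (0.000000, 0.000000), k4 = (0.000000, 0.000000); V <- V + (h/6)(k1 + 2k2 + 2k3 + k4): V^p = 0.5000, V^q = 1.0000

Answer: V^p = 0.5000, V^q = 1.0000


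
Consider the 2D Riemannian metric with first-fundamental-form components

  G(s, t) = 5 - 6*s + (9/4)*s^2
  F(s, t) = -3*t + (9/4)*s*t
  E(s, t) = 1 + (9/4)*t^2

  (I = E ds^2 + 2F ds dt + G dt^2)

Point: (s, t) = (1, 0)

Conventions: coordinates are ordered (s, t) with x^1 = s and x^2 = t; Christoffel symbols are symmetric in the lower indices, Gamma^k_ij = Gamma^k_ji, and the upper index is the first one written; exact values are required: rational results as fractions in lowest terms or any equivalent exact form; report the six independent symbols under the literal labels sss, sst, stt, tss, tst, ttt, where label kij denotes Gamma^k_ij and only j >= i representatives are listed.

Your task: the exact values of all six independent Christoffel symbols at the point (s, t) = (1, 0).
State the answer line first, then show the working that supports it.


Answer: Gamma_sss = 0, Gamma_sst = 0, Gamma_stt = 0, Gamma_tss = 0, Gamma_tst = -3/5, Gamma_ttt = 0

E = 1, F = 0, G = 5/4 at the point
E_s = 0, E_t = 0, F_s = 0, F_t = -3/4, G_s = -3/2, G_t = 0
EG - F^2 = 5/4;  g^inv = (4/5) * [[5/4, 0], [0, 1]]
first-kind symbols [ij,l] = (1/2)(d_i g_jl + d_j g_il - d_l g_ij): [ss,s] = E_s/2 = 0, [ss,t] = F_s - E_t/2 = 0, [st,s] = E_t/2 = 0, [st,t] = G_s/2 = -3/4, [tt,s] = F_t - G_s/2 = 0, [tt,t] = G_t/2 = 0
Gamma^s_ij = (G*[ij,s] - F*[ij,t])/(EG - F^2), Gamma^t_ij = (E*[ij,t] - F*[ij,s])/(EG - F^2)


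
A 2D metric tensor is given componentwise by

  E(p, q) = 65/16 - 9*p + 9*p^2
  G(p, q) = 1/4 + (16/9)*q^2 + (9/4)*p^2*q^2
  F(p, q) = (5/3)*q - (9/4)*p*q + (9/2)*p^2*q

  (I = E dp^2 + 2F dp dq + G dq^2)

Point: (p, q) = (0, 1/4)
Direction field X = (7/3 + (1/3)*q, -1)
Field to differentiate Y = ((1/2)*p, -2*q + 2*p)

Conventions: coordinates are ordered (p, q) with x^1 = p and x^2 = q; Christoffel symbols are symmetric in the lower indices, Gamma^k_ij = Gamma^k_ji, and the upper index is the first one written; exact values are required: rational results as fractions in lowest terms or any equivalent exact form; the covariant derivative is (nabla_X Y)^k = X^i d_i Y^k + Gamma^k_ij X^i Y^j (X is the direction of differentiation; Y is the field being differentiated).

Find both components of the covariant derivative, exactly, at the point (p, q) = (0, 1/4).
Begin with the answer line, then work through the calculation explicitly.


Answer: (nabla_X Y)^p = 4897/3576, (nabla_X Y)^q = 6493/894

E = 65/16, F = 5/12, G = 13/36 at the point
E_p = -9, E_q = 0, F_p = -9/16, F_q = 5/3, G_p = 0, G_q = 8/9
EG - F^2 = 745/576;  g^inv = (576/745) * [[13/36, -5/12], [-5/12, 65/16]]
first-kind symbols [ij,l] = (1/2)(d_i g_jl + d_j g_il - d_l g_ij): [pp,p] = E_p/2 = -9/2, [pp,q] = F_p - E_q/2 = -9/16, [pq,p] = E_q/2 = 0, [pq,q] = G_p/2 = 0, [qq,p] = F_q - G_p/2 = 5/3, [qq,q] = G_q/2 = 4/9
Gamma^p_ij = (G*[ij,p] - F*[ij,q])/(EG - F^2), Gamma^q_ij = (E*[ij,q] - F*[ij,p])/(EG - F^2)
Gamma_ppp = -801/745, Gamma_ppq = 0, Gamma_pqq = 48/149, Gamma_qpp = -189/596, Gamma_qpq = 0, Gamma_qqq = 128/149
X = (29/12, -1), Y = (0, -1/2) at the point


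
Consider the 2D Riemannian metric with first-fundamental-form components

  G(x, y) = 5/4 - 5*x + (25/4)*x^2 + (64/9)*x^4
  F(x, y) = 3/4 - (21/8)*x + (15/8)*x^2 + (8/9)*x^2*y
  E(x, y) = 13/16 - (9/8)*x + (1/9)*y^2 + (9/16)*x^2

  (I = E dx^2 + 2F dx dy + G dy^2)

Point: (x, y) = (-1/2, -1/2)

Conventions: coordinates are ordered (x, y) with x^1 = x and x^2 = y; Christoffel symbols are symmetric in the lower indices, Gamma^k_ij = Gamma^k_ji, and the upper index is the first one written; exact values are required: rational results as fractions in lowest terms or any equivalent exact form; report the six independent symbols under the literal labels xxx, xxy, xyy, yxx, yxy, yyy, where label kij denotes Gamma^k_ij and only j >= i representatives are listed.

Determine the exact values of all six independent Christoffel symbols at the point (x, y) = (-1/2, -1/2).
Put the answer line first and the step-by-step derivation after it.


Answer: Gamma_xxx = 22225/13954, Gamma_xxy = 40541/6977, Gamma_xyy = 101138/6977, Gamma_yxx = -38077/27908, Gamma_yxy = -52029/13954, Gamma_yyy = -42517/6977

E = 889/576, F = 697/288, G = 829/144 at the point
E_x = -27/16, E_y = -1/9, F_x = -73/18, F_y = 2/9, G_x = -533/36, G_y = 0
EG - F^2 = 6977/2304;  g^inv = (2304/6977) * [[829/144, -697/288], [-697/288, 889/576]]
first-kind symbols [ij,l] = (1/2)(d_i g_jl + d_j g_il - d_l g_ij): [xx,x] = E_x/2 = -27/32, [xx,y] = F_x - E_y/2 = -4, [xy,x] = E_y/2 = -1/18, [xy,y] = G_x/2 = -533/72, [yy,x] = F_y - G_x/2 = 61/8, [yy,y] = G_y/2 = 0
Gamma^x_ij = (G*[ij,x] - F*[ij,y])/(EG - F^2), Gamma^y_ij = (E*[ij,y] - F*[ij,x])/(EG - F^2)


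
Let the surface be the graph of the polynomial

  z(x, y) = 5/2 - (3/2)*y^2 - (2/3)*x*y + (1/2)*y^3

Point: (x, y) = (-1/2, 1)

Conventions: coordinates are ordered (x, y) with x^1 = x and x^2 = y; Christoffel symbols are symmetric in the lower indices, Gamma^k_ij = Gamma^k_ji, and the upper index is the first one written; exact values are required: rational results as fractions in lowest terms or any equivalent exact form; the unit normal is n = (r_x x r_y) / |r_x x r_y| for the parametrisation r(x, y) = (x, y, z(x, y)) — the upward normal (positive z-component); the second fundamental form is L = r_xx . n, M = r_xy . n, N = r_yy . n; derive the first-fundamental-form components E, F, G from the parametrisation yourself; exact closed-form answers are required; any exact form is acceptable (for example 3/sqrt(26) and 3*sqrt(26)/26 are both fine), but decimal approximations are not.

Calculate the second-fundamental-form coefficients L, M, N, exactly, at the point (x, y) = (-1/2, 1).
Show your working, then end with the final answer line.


z_x = -2/3, z_y = -7/6, z_xx = 0, z_xy = -2/3, z_yy = 0
E = 13/9, F = 7/9, G = 85/36; answer radicand W^2 = 101/36
unnormalised second-form numerators: l = 0, m = -2/3, n = 0; L = l/sqrt(101/36), and similarly M = m/sqrt(W^2), N = n/sqrt(W^2)

Answer: L = 0, M = -4*sqrt(101)/101, N = 0


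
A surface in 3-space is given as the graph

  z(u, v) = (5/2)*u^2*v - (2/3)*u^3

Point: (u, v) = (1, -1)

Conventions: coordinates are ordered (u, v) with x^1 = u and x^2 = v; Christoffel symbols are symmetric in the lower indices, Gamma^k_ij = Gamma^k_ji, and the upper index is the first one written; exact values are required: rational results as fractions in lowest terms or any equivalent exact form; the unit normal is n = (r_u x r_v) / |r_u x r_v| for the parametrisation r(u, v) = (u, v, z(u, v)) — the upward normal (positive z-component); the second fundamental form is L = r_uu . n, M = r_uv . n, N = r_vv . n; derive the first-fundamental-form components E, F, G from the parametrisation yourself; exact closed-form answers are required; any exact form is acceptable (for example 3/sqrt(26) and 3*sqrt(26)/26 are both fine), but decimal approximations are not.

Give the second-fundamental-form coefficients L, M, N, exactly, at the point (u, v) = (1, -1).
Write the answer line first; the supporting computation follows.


Answer: L = -6/5, M = 2/3, N = 0

z_u = -7, z_v = 5/2, z_uu = -9, z_uv = 5, z_vv = 0
E = 50, F = -35/2, G = 29/4; answer radicand W^2 = 225/4
unnormalised second-form numerators: l = -9, m = 5, n = 0; L = l/sqrt(225/4), and similarly M = m/sqrt(W^2), N = n/sqrt(W^2)


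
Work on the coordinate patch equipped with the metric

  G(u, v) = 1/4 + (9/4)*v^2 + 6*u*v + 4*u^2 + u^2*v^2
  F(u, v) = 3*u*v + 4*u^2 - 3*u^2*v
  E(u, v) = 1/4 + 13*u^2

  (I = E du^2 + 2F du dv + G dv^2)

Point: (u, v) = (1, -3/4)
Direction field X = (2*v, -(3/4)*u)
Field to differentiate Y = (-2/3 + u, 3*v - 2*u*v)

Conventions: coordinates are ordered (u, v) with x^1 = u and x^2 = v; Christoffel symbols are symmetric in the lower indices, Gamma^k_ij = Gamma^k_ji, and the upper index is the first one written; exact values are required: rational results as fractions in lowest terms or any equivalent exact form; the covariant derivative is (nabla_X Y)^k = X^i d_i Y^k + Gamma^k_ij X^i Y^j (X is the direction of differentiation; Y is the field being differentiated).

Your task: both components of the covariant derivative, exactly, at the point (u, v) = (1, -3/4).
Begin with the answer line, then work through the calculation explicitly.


Answer: (nabla_X Y)^u = -139841/80448, (nabla_X Y)^v = -20921/5028

E = 53/4, F = 4, G = 101/64 at the point
E_u = 26, E_v = 0, F_u = 41/4, F_v = 0, G_u = 37/8, G_v = 9/8
EG - F^2 = 1257/256;  g^inv = (256/1257) * [[101/64, -4], [-4, 53/4]]
first-kind symbols [ij,l] = (1/2)(d_i g_jl + d_j g_il - d_l g_ij): [uu,u] = E_u/2 = 13, [uu,v] = F_u - E_v/2 = 41/4, [uv,u] = E_v/2 = 0, [uv,v] = G_u/2 = 37/16, [vv,u] = F_v - G_u/2 = -37/16, [vv,v] = G_v/2 = 9/16
Gamma^u_ij = (G*[ij,u] - F*[ij,v])/(EG - F^2), Gamma^v_ij = (E*[ij,v] - F*[ij,u])/(EG - F^2)
Gamma_uuu = -1748/419, Gamma_uuv = -2368/1257, Gamma_uvv = -6041/5028, Gamma_vuu = 7152/419, Gamma_vuv = 7844/1257, Gamma_vvv = 4276/1257
X = (-3/2, -3/4), Y = (1/3, -3/4) at the point


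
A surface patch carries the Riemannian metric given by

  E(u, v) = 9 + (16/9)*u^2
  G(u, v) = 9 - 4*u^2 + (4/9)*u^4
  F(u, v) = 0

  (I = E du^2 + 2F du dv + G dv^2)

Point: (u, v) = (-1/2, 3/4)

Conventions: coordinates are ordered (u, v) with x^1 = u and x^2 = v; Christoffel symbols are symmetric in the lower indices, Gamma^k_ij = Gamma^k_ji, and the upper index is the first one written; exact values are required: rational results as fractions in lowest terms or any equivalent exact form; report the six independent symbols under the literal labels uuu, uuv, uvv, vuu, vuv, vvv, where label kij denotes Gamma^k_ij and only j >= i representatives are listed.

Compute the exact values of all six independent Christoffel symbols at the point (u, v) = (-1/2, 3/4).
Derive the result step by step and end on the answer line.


E = 85/9, F = 0, G = 289/36 at the point
E_u = -16/9, E_v = 0, F_u = 0, F_v = 0, G_u = 34/9, G_v = 0
EG - F^2 = 24565/324;  g^inv = (324/24565) * [[289/36, 0], [0, 85/9]]
first-kind symbols [ij,l] = (1/2)(d_i g_jl + d_j g_il - d_l g_ij): [uu,u] = E_u/2 = -8/9, [uu,v] = F_u - E_v/2 = 0, [uv,u] = E_v/2 = 0, [uv,v] = G_u/2 = 17/9, [vv,u] = F_v - G_u/2 = -17/9, [vv,v] = G_v/2 = 0
Gamma^u_ij = (G*[ij,u] - F*[ij,v])/(EG - F^2), Gamma^v_ij = (E*[ij,v] - F*[ij,u])/(EG - F^2)

Answer: Gamma_uuu = -8/85, Gamma_uuv = 0, Gamma_uvv = -1/5, Gamma_vuu = 0, Gamma_vuv = 4/17, Gamma_vvv = 0


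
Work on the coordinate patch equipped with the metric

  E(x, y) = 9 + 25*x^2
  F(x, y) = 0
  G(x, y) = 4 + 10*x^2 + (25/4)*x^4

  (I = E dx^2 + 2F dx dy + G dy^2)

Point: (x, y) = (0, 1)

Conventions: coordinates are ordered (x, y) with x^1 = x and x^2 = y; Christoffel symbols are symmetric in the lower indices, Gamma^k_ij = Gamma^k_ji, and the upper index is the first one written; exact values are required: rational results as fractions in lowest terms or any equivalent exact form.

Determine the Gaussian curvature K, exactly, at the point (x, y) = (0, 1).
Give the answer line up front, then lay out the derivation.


Answer: K = -5/18

E = 9, F = 0, G = 4, EG - F^2 = 36 at the point
E_x = 0, E_y = 0, F_x = 0, F_y = 0, G_x = 0, G_y = 0
E_yy = 0, F_xy = 0, G_xx = 20
Apply the Brioschi formula K = (det M1 - det M2)/(EG - F^2)^2 over the derivative matrices of E, F, G.
M1 = [[-E_yy/2 + F_xy - G_xx/2, E_x/2, F_x - E_y/2], [F_y - G_x/2, E, F], [G_y/2, F, G]] = [[-10, 0, 0], [0, 9, 0], [0, 0, 4]]; det M1 = -360
M2 = [[0, E_y/2, G_x/2], [E_y/2, E, F], [G_x/2, F, G]] = [[0, 0, 0], [0, 9, 0], [0, 0, 4]]; det M2 = 0
det M1 - det M2 = -360; K = -360 / (36)^2 = -5/18


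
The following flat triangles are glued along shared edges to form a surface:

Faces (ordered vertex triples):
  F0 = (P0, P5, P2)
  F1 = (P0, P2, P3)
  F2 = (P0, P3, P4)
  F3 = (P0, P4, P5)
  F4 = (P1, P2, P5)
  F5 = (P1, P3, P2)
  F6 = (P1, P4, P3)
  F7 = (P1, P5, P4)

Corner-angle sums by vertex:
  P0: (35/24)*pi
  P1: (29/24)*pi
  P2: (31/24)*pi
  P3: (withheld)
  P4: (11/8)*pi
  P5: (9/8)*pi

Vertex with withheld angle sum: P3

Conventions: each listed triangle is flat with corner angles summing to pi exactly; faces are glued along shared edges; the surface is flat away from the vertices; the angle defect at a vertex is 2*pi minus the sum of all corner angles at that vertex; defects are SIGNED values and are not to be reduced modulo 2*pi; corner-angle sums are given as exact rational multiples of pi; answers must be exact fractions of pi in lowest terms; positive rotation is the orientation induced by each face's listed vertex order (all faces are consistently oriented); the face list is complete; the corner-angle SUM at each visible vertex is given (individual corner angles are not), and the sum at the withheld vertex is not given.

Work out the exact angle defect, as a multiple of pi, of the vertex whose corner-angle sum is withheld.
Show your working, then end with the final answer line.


V = 6, E = 12, F = 8; chi = V - E + F = 2
Gauss-Bonnet: total defect = 2*pi*chi = 4*pi; visible defects sum to (85/24)*pi

Answer: defect(P3) = (11/24)*pi


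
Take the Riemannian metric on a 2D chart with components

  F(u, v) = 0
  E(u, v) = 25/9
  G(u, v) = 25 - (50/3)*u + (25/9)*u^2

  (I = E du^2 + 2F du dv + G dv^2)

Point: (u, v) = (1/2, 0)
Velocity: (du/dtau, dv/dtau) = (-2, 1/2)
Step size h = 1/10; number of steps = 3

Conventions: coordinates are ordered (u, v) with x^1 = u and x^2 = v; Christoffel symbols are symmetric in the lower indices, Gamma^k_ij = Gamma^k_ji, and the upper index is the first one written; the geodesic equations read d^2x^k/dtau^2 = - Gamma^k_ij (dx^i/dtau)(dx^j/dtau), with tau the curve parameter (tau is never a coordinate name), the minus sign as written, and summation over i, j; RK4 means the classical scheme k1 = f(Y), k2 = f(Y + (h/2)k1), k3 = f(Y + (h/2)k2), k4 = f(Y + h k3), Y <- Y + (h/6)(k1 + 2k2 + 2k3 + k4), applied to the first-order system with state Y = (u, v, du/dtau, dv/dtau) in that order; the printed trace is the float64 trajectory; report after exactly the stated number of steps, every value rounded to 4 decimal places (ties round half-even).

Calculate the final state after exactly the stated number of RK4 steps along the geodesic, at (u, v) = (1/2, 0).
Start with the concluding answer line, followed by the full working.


Answer: u = -0.1226, v = 0.1204, du/dtau = -2.1356, dv/dtau = 0.3205

f(Y) = (du/dtau, dv/dtau, -Gamma^u_ij Y'^i Y'^j, -Gamma^v_ij Y'^i Y'^j) with the Gammas evaluated at the stage position; h = 0.100000; intermediate values shown to 6 dp
step 0: u = 0.5000, v = 0.0000, du/dtau = -2.0000, dv/dtau = 0.5000
step 1:
  k1: at (u, v) = (0.500000, 0.000000), (du/dtau, dv/dtau) = (-2.000000, 0.500000); Gamma_uuu = 0.000000, Gamma_uuv = 0.000000, Gamma_uvv = 2.500000, Gamma_vuu = 0.000000, Gamma_vuv = -0.400000, Gamma_vvv = 0.000000; k1 = (-2.000000, 0.500000, -0.625000, -0.800000)
  k2: at (u, v) = (0.400000, 0.025000), (du/dtau, dv/dtau) = (-2.031250, 0.460000); Gamma_uuu = 0.000000, Gamma_uuv = 0.000000, Gamma_uvv = 2.600000, Gamma_vuu = 0.000000, Gamma_vuv = -0.384615, Gamma_vvv = 0.000000; k2 = (-2.031250, 0.460000, -0.550160, -0.718750)
  k3: at (u, v) = (0.398438, 0.023000), (du/dtau, dv/dtau) = (-2.027508, 0.464062); Gamma_uuu = 0.000000, Gamma_uuv = 0.000000, Gamma_uvv = 2.601563, Gamma_vuu = 0.000000, Gamma_vuv = -0.384384, Gamma_vvv = 0.000000; k3 = (-2.027508, 0.464062, -0.560257, -0.723327)
  k4: at (u, v) = (0.297249, 0.046406), (du/dtau, dv/dtau) = (-2.056026, 0.427667); Gamma_uuu = 0.000000, Gamma_uuv = 0.000000, Gamma_uvv = 2.702751, Gamma_vuu = 0.000000, Gamma_vuv = -0.369993, Gamma_vvv = 0.000000; k4 = (-2.056026, 0.427667, -0.494331, -0.650667)
  Y <- Y + (h/6)(k1 + 2k2 + 2k3 + k4): u = 0.2971, v = 0.0463, du/dtau = -2.0557, dv/dtau = 0.4278
step 2:
  k1: at (u, v) = (0.297108, 0.046263), (du/dtau, dv/dtau) = (-2.055669, 0.427753); Gamma_uuu = 0.000000, Gamma_uuv = 0.000000, Gamma_uvv = 2.702892, Gamma_vuu = 0.000000, Gamma_vuv = -0.369974, Gamma_vvv = 0.000000; k1 = (-2.055669, 0.427753, -0.494555, -0.650650)
  k2: at (u, v) = (0.194324, 0.067651), (du/dtau, dv/dtau) = (-2.080397, 0.395220); Gamma_uuu = 0.000000, Gamma_uuv = 0.000000, Gamma_uvv = 2.805676, Gamma_vuu = 0.000000, Gamma_vuv = -0.356420, Gamma_vvv = 0.000000; k2 = (-2.080397, 0.395220, -0.438244, -0.586109)
  k3: at (u, v) = (0.193088, 0.066024), (du/dtau, dv/dtau) = (-2.077582, 0.398448); Gamma_uuu = 0.000000, Gamma_uuv = 0.000000, Gamma_uvv = 2.806912, Gamma_vuu = 0.000000, Gamma_vuv = -0.356263, Gamma_vvv = 0.000000; k3 = (-2.077582, 0.398448, -0.445627, -0.589835)
  k4: at (u, v) = (0.089349, 0.086108), (du/dtau, dv/dtau) = (-2.100232, 0.368769); Gamma_uuu = 0.000000, Gamma_uuv = 0.000000, Gamma_uvv = 2.910651, Gamma_vuu = 0.000000, Gamma_vuv = -0.343566, Gamma_vvv = 0.000000; k4 = (-2.100232, 0.368769, -0.395822, -0.532184)
  Y <- Y + (h/6)(k1 + 2k2 + 2k3 + k4): u = 0.0892, v = 0.0860, du/dtau = -2.1000, dv/dtau = 0.3688
step 3:
  k1: at (u, v) = (0.089243, 0.085994), (du/dtau, dv/dtau) = (-2.099971, 0.368841); Gamma_uuu = 0.000000, Gamma_uuv = 0.000000, Gamma_uvv = 2.910757, Gamma_vuu = 0.000000, Gamma_vuv = -0.343553, Gamma_vvv = 0.000000; k1 = (-2.099971, 0.368841, -0.395990, -0.532202)
  k2: at (u, v) = (-0.015755, 0.104436), (du/dtau, dv/dtau) = (-2.119771, 0.342231); Gamma_uuu = 0.000000, Gamma_uuv = 0.000000, Gamma_uvv = 3.015755, Gamma_vuu = 0.000000, Gamma_vuv = -0.331592, Gamma_vvv = 0.000000; k2 = (-2.119771, 0.342231, -0.353211, -0.481107)
  k3: at (u, v) = (-0.016745, 0.103106), (du/dtau, dv/dtau) = (-2.117632, 0.344786); Gamma_uuu = 0.000000, Gamma_uuv = 0.000000, Gamma_uvv = 3.016745, Gamma_vuu = 0.000000, Gamma_vuv = -0.331483, Gamma_vvv = 0.000000; k3 = (-2.117632, 0.344786, -0.358622, -0.484051)
  k4: at (u, v) = (-0.122520, 0.120473), (du/dtau, dv/dtau) = (-2.135834, 0.320436); Gamma_uuu = 0.000000, Gamma_uuv = 0.000000, Gamma_uvv = 3.122520, Gamma_vuu = 0.000000, Gamma_vuv = -0.320254, Gamma_vvv = 0.000000; k4 = (-2.135834, 0.320436, -0.320618, -0.438362)
  Y <- Y + (h/6)(k1 + 2k2 + 2k3 + k4): u = -0.1226, v = 0.1204, du/dtau = -2.1356, dv/dtau = 0.3205


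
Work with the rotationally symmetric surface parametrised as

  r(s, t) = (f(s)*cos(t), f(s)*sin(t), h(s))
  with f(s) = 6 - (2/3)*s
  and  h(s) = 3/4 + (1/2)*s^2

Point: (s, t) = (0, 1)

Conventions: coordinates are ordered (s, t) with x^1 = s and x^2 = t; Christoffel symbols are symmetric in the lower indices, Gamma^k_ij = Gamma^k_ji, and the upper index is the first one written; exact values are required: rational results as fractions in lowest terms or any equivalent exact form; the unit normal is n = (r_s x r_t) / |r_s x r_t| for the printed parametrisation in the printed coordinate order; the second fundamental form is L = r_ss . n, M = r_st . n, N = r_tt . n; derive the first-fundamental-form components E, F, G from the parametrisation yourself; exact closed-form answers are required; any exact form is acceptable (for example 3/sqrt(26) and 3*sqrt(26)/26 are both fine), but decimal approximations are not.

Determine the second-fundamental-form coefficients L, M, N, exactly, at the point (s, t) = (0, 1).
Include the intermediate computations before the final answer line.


f = 6, f' = -2/3, f'' = 0, h' = 0, h'' = 1
E = 4/9, F = 0, G = 36; answer radicand W^2 = 4/9
unnormalised second-form numerators: l = -2/3, m = 0, n = 0; L = l/sqrt(4/9), and similarly M = m/sqrt(W^2), N = n/sqrt(W^2)

Answer: L = -1, M = 0, N = 0


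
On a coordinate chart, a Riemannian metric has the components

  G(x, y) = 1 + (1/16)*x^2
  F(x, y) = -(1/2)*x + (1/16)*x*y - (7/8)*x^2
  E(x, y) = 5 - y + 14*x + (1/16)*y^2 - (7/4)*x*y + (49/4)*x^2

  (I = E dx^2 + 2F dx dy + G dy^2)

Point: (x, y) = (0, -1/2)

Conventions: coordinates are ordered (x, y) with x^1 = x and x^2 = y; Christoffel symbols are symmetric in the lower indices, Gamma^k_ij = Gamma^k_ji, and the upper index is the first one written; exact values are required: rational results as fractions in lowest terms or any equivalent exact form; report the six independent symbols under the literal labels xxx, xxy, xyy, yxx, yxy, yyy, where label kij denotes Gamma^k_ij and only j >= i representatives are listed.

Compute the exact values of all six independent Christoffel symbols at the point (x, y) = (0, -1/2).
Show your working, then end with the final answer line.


E = 353/64, F = 0, G = 1 at the point
E_x = 119/8, E_y = -17/16, F_x = -17/32, F_y = 0, G_x = 0, G_y = 0
EG - F^2 = 353/64;  g^inv = (64/353) * [[1, 0], [0, 353/64]]
first-kind symbols [ij,l] = (1/2)(d_i g_jl + d_j g_il - d_l g_ij): [xx,x] = E_x/2 = 119/16, [xx,y] = F_x - E_y/2 = 0, [xy,x] = E_y/2 = -17/32, [xy,y] = G_x/2 = 0, [yy,x] = F_y - G_x/2 = 0, [yy,y] = G_y/2 = 0
Gamma^x_ij = (G*[ij,x] - F*[ij,y])/(EG - F^2), Gamma^y_ij = (E*[ij,y] - F*[ij,x])/(EG - F^2)

Answer: Gamma_xxx = 476/353, Gamma_xxy = -34/353, Gamma_xyy = 0, Gamma_yxx = 0, Gamma_yxy = 0, Gamma_yyy = 0


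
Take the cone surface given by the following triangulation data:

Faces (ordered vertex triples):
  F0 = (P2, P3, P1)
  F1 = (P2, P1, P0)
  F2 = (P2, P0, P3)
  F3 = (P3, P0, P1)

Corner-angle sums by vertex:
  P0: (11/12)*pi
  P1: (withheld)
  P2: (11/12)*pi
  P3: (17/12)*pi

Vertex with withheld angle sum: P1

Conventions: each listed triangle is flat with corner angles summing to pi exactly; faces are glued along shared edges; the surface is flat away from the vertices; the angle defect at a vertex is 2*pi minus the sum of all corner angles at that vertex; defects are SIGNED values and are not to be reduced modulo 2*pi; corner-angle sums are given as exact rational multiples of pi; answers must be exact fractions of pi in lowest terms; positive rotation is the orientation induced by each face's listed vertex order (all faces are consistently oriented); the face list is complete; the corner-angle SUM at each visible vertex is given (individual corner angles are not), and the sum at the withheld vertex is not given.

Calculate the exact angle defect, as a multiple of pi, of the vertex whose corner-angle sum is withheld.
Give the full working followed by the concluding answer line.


V = 4, E = 6, F = 4; chi = V - E + F = 2
Gauss-Bonnet: total defect = 2*pi*chi = 4*pi; visible defects sum to (11/4)*pi

Answer: defect(P1) = (5/4)*pi


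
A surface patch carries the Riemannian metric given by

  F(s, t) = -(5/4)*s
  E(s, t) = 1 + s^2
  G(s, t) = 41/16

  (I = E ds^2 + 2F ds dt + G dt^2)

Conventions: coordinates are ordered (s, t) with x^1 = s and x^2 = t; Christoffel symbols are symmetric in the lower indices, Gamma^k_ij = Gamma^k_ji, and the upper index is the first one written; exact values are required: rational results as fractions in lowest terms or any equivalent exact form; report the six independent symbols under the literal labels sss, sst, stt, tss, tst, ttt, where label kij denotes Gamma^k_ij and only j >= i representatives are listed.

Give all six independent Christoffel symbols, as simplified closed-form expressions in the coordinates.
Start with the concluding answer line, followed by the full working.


Answer: Gamma_sss = 16*s/(16*s^2 + 41), Gamma_sst = 0, Gamma_stt = 0, Gamma_tss = -20/(16*s^2 + 41), Gamma_tst = 0, Gamma_ttt = 0

E = 1 + s^2; F = -(5/4)*s; G = 41/16
Gamma^k_ij = (1/2) g^{kl} (d_i g_jl + d_j g_il - d_l g_ij), with g^inv = (1/(EG-F^2)) [[G, -F], [-F, E]]
first partials: E_s = 2*s, E_t = 0, F_s = -5/4, F_t = 0, G_s = 0, G_t = 0
D = EG - F^2 = 41/16 + s^2
expanded: Gamma^s_ss = (G E_s - 2F F_s + F E_t)/(2D), Gamma^s_st = (G E_t - F G_s)/(2D), Gamma^s_tt = (2G F_t - G G_s - F G_t)/(2D), Gamma^t_ss = (2E F_s - E E_t - F E_s)/(2D), Gamma^t_st = (E G_s - F E_t)/(2D), Gamma^t_tt = (E G_t - 2F F_t + F G_s)/(2D); substitute and cancel common factors


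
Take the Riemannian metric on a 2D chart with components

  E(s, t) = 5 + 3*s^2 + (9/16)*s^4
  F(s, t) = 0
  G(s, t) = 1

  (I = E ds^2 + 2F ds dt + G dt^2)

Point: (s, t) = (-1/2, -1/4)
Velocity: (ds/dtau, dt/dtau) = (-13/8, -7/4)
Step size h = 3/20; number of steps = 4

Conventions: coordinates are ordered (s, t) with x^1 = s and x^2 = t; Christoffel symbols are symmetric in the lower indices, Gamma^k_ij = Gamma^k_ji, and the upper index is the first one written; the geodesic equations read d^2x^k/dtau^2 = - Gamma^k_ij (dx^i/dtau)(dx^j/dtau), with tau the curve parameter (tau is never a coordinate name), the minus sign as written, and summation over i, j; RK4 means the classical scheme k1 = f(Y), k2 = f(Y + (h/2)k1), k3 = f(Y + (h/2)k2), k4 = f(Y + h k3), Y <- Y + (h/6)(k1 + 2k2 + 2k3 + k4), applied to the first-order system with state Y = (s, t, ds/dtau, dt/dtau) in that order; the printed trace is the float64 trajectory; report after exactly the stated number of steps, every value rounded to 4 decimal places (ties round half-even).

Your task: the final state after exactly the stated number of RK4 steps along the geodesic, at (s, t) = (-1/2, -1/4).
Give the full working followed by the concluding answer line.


f(Y) = (ds/dtau, dt/dtau, -Gamma^s_ij Y'^i Y'^j, -Gamma^t_ij Y'^i Y'^j) with the Gammas evaluated at the stage position; h = 0.150000; intermediate values shown to 6 dp
step 0: s = -0.5000, t = -0.2500, ds/dtau = -1.6250, dt/dtau = -1.7500
step 1:
  k1: at (s, t) = (-0.500000, -0.250000), (ds/dtau, dt/dtau) = (-1.625000, -1.750000); Gamma_sss = -0.283592, Gamma_sst = 0.000000, Gamma_stt = 0.000000, Gamma_tss = 0.000000, Gamma_tst = 0.000000, Gamma_ttt = 0.000000; k1 = (-1.625000, -1.750000, 0.748861, 0.000000)
  k2: at (s, t) = (-0.621875, -0.381250), (ds/dtau, dt/dtau) = (-1.568835, -1.750000); Gamma_sss = -0.342101, Gamma_sst = 0.000000, Gamma_stt = 0.000000, Gamma_tss = 0.000000, Gamma_tst = 0.000000, Gamma_ttt = 0.000000; k2 = (-1.568835, -1.750000, 0.841994, 0.000000)
  k3: at (s, t) = (-0.617663, -0.381250), (ds/dtau, dt/dtau) = (-1.561850, -1.750000); Gamma_sss = -0.340179, Gamma_sst = 0.000000, Gamma_stt = 0.000000, Gamma_tss = 0.000000, Gamma_tst = 0.000000, Gamma_ttt = 0.000000; k3 = (-1.561850, -1.750000, 0.829824, 0.000000)
  k4: at (s, t) = (-0.734278, -0.512500), (ds/dtau, dt/dtau) = (-1.500526, -1.750000); Gamma_sss = -0.390534, Gamma_sst = 0.000000, Gamma_stt = 0.000000, Gamma_tss = 0.000000, Gamma_tst = 0.000000, Gamma_ttt = 0.000000; k4 = (-1.500526, -1.750000, 0.879319, 0.000000)
  Y <- Y + (h/6)(k1 + 2k2 + 2k3 + k4): s = -0.7347, t = -0.5125, ds/dtau = -1.5007, dt/dtau = -1.7500
step 2:
  k1: at (s, t) = (-0.734672, -0.512500), (ds/dtau, dt/dtau) = (-1.500705, -1.750000); Gamma_sss = -0.390694, Gamma_sst = 0.000000, Gamma_stt = 0.000000, Gamma_tss = 0.000000, Gamma_tst = 0.000000, Gamma_ttt = 0.000000; k1 = (-1.500705, -1.750000, 0.879888, 0.000000)
  k2: at (s, t) = (-0.847225, -0.643750), (ds/dtau, dt/dtau) = (-1.434713, -1.750000); Gamma_sss = -0.433393, Gamma_sst = 0.000000, Gamma_stt = 0.000000, Gamma_tss = 0.000000, Gamma_tst = 0.000000, Gamma_ttt = 0.000000; k2 = (-1.434713, -1.750000, 0.892096, 0.000000)
  k3: at (s, t) = (-0.842276, -0.643750), (ds/dtau, dt/dtau) = (-1.433797, -1.750000); Gamma_sss = -0.431640, Gamma_sst = 0.000000, Gamma_stt = 0.000000, Gamma_tss = 0.000000, Gamma_tst = 0.000000, Gamma_ttt = 0.000000; k3 = (-1.433797, -1.750000, 0.887356, 0.000000)
  k4: at (s, t) = (-0.949742, -0.775000), (ds/dtau, dt/dtau) = (-1.367601, -1.750000); Gamma_sss = -0.467067, Gamma_sst = 0.000000, Gamma_stt = 0.000000, Gamma_tss = 0.000000, Gamma_tst = 0.000000, Gamma_ttt = 0.000000; k4 = (-1.367601, -1.750000, 0.873570, 0.000000)
  Y <- Y + (h/6)(k1 + 2k2 + 2k3 + k4): s = -0.9498, t = -0.7750, ds/dtau = -1.3679, dt/dtau = -1.7500
step 3:
  k1: at (s, t) = (-0.949806, -0.775000), (ds/dtau, dt/dtau) = (-1.367896, -1.750000); Gamma_sss = -0.467086, Gamma_sst = 0.000000, Gamma_stt = 0.000000, Gamma_tss = 0.000000, Gamma_tst = 0.000000, Gamma_ttt = 0.000000; k1 = (-1.367896, -1.750000, 0.873982, 0.000000)
  k2: at (s, t) = (-1.052398, -0.906250), (ds/dtau, dt/dtau) = (-1.302347, -1.750000); Gamma_sss = -0.495801, Gamma_sst = 0.000000, Gamma_stt = 0.000000, Gamma_tss = 0.000000, Gamma_tst = 0.000000, Gamma_ttt = 0.000000; k2 = (-1.302347, -1.750000, 0.840932, 0.000000)
  k3: at (s, t) = (-1.047482, -0.906250), (ds/dtau, dt/dtau) = (-1.304826, -1.750000); Gamma_sss = -0.494537, Gamma_sst = 0.000000, Gamma_stt = 0.000000, Gamma_tss = 0.000000, Gamma_tst = 0.000000, Gamma_ttt = 0.000000; k3 = (-1.304826, -1.750000, 0.841984, 0.000000)
  k4: at (s, t) = (-1.145529, -1.037500), (ds/dtau, dt/dtau) = (-1.241598, -1.750000); Gamma_sss = -0.517671, Gamma_sst = 0.000000, Gamma_stt = 0.000000, Gamma_tss = 0.000000, Gamma_tst = 0.000000, Gamma_ttt = 0.000000; k4 = (-1.241598, -1.750000, 0.798024, 0.000000)
  Y <- Y + (h/6)(k1 + 2k2 + 2k3 + k4): s = -1.1454, t = -1.0375, ds/dtau = -1.2419, dt/dtau = -1.7500
step 4:
  k1: at (s, t) = (-1.145402, -1.037500), (ds/dtau, dt/dtau) = (-1.241950, -1.750000); Gamma_sss = -0.517644, Gamma_sst = 0.000000, Gamma_stt = 0.000000, Gamma_tss = 0.000000, Gamma_tst = 0.000000, Gamma_ttt = 0.000000; k1 = (-1.241950, -1.750000, 0.798434, 0.000000)
  k2: at (s, t) = (-1.238548, -1.168750), (ds/dtau, dt/dtau) = (-1.182067, -1.750000); Gamma_sss = -0.535718, Gamma_sst = 0.000000, Gamma_stt = 0.000000, Gamma_tss = 0.000000, Gamma_tst = 0.000000, Gamma_ttt = 0.000000; k2 = (-1.182067, -1.750000, 0.748549, 0.000000)
  k3: at (s, t) = (-1.234057, -1.168750), (ds/dtau, dt/dtau) = (-1.185808, -1.750000); Gamma_sss = -0.534930, Gamma_sst = 0.000000, Gamma_stt = 0.000000, Gamma_tss = 0.000000, Gamma_tst = 0.000000, Gamma_ttt = 0.000000; k3 = (-1.185808, -1.750000, 0.752188, 0.000000)
  k4: at (s, t) = (-1.323273, -1.300000), (ds/dtau, dt/dtau) = (-1.129121, -1.750000); Gamma_sss = -0.549060, Gamma_sst = 0.000000, Gamma_stt = 0.000000, Gamma_tss = 0.000000, Gamma_tst = 0.000000, Gamma_ttt = 0.000000; k4 = (-1.129121, -1.750000, 0.700005, 0.000000)
  Y <- Y + (h/6)(k1 + 2k2 + 2k3 + k4): s = -1.3231, t = -1.3000, ds/dtau = -1.1295, dt/dtau = -1.7500

Answer: s = -1.3231, t = -1.3000, ds/dtau = -1.1295, dt/dtau = -1.7500
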